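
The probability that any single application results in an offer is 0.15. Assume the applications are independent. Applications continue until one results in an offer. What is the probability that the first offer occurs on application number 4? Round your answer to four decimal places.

0.0921

Geometric (trials to first success), p = 0.15.
P(Y = 4) = (1−p)^3 · p = 0.61413 · 0.15 = 0.092119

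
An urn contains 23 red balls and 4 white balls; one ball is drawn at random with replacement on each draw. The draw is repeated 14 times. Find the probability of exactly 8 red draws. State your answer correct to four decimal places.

0.0088

X ~ Binomial(n=14, p=0.851852).
P(X=8) = C(14,8) · p^8 · (1−p)^6
= 3003 · 0.27728 · 1.0572e-05 = 0.008803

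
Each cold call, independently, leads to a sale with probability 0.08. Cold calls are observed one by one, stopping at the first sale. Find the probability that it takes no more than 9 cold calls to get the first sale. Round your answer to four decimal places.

0.5278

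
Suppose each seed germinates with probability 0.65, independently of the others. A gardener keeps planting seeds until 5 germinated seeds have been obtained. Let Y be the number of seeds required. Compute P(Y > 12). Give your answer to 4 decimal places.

0.0255

Needing more than 12 seeds ⇔ fewer than 5 successes in the first 12. With X ~ Binomial(12, 0.65), P(Y > 12) = P(X ≤ 4).
  k=0: C(12,0)·0.65^0·0.35^12 = 0.000003
  k=1: C(12,1)·0.65^1·0.35^11 = 0.000075
  k=2: C(12,2)·0.65^2·0.35^10 = 0.000769
  k=3: C(12,3)·0.65^3·0.35^9 = 0.004762
  k=4: C(12,4)·0.65^4·0.35^8 = 0.019898
P(X ≤ 4) = 0.025507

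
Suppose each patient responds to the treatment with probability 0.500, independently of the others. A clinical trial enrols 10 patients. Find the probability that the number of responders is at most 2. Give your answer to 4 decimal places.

0.0547

X ~ Binomial(10, 0.50); P(X ≤ 2) = Σ C(10,k) p^k (1−p)^(10−k) over k:
  k=0: C(10,0)·0.50^0·0.50^10 = 0.000977
  k=1: C(10,1)·0.50^1·0.50^9 = 0.009766
  k=2: C(10,2)·0.50^2·0.50^8 = 0.043945
Total = 0.054688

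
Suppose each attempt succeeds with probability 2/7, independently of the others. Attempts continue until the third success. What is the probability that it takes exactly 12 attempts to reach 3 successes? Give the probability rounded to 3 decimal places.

0.062

Y = trial on which the third success occurs; negative binomial, r=3, p=0.285714.
P(Y=12) = C(11,2) · p^3 · (1−p)^9
= 55 · 0.023324 · 0.0484 = 0.06209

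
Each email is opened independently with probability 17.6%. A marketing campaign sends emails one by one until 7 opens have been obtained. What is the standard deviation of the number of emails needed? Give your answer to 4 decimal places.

13.6458

Y = total emails until the seventh success; negative binomial with r=7, p=0.176.
SD(Y) = √[r(1−p)/p²] = √(186.208678) = 13.645830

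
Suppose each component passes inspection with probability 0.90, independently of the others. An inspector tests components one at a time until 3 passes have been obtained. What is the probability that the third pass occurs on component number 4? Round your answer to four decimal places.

0.2187

Y = trial on which the third success occurs; negative binomial, r=3, p=0.90.
P(Y=4) = C(3,2) · p^3 · (1−p)^1
= 3 · 0.729 · 0.1 = 0.218700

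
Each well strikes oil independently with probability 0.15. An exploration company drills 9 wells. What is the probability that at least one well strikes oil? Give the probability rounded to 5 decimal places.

0.76838

P(at least one) = 1 − P(none) = 1 − (1 − 0.15)^9
= 1 − 0.2316169 = 0.7683831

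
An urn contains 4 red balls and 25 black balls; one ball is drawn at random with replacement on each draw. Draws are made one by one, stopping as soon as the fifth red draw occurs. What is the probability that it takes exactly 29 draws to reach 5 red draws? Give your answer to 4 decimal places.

0.0290

Y = trial on which the fifth success occurs; negative binomial, r=5, p=0.137931.
P(Y=29) = C(28,4) · p^5 · (1−p)^24
= 20475 · 4.9924e-05 · 0.02838 = 0.029010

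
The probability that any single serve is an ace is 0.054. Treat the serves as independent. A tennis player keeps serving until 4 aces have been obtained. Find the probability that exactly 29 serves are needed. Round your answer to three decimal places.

Y = trial on which the fourth success occurs; negative binomial, r=4, p=0.054.
P(Y=29) = C(28,3) · p^4 · (1−p)^25
= 3276 · 8.5031e-06 · 0.24962 = 0.00695

0.007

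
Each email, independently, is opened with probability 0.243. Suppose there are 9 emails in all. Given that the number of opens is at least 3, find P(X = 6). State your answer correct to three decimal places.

0.020

X ~ Binomial(9, 0.243). Want P(X=6 | X≥3) = P(X=6) / P(X≥3).
P(X=6) = C(9,6)·0.243^6·0.757^3 = 0.00750
P(X≥3) = 1 − 0.08163 − 0.23584 − 0.30282 = 0.37971
Ratio = 0.00750 / 0.37971 = 0.01976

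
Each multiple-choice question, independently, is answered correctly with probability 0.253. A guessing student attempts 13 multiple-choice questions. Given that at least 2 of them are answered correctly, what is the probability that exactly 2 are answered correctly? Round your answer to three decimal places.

X ~ Binomial(13, 0.253). Want P(X=2 | X≥2) = P(X=2) / P(X≥2).
P(X=2) = C(13,2)·0.253^2·0.747^11 = 0.20177
P(X≥2) = 1 − 0.02255 − 0.09929 = 0.87816
Ratio = 0.20177 / 0.87816 = 0.22977

0.230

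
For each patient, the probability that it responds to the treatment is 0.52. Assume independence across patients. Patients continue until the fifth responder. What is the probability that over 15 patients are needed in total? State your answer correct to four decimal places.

Needing more than 15 patients ⇔ fewer than 5 successes in the first 15. With X ~ Binomial(15, 0.52), P(Y > 15) = P(X ≤ 4).
  k=0: C(15,0)·0.52^0·0.48^15 = 0.000017
  k=1: C(15,1)·0.52^1·0.48^14 = 0.000269
  k=2: C(15,2)·0.52^2·0.48^13 = 0.002039
  k=3: C(15,3)·0.52^3·0.48^12 = 0.009570
  k=4: C(15,4)·0.52^4·0.48^11 = 0.031103
P(X ≤ 4) = 0.042997

0.0430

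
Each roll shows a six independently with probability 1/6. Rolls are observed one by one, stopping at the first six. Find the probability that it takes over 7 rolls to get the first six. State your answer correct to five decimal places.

0.27908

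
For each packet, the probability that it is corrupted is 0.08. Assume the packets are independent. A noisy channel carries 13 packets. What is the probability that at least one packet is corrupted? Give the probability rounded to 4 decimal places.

0.6617

P(at least one) = 1 − P(none) = 1 − (1 − 0.08)^13
= 1 − 0.338253 = 0.661747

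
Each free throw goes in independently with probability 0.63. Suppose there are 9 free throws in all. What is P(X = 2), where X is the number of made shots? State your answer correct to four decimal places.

0.0136

X ~ Binomial(n=9, p=0.63).
P(X=2) = C(9,2) · p^2 · (1−p)^7
= 36 · 0.3969 · 0.00094932 = 0.013564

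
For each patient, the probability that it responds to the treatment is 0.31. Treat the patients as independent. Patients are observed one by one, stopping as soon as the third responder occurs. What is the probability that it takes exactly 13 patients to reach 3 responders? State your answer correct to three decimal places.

0.048

Y = trial on which the third success occurs; negative binomial, r=3, p=0.31.
P(Y=13) = C(12,2) · p^3 · (1−p)^10
= 66 · 0.029791 · 0.024462 = 0.04810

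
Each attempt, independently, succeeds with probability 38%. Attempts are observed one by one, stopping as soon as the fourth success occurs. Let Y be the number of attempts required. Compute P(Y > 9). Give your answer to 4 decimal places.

0.5331

Needing more than 9 attempts ⇔ fewer than 4 successes in the first 9. With X ~ Binomial(9, 0.38), P(Y > 9) = P(X ≤ 3).
  k=0: C(9,0)·0.38^0·0.62^9 = 0.013537
  k=1: C(9,1)·0.38^1·0.62^8 = 0.074672
  k=2: C(9,2)·0.38^2·0.62^7 = 0.183068
  k=3: C(9,3)·0.38^3·0.62^6 = 0.261806
P(X ≤ 3) = 0.533083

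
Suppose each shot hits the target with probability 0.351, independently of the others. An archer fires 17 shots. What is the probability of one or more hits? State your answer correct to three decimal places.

P(at least one) = 1 − P(none) = 1 − (1 − 0.351)^17
= 1 − 0.00064 = 0.99936

0.999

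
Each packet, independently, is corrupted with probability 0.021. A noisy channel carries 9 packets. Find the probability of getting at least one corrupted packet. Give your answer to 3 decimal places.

0.174

P(at least one) = 1 − P(none) = 1 − (1 − 0.021)^9
= 1 − 0.82612 = 0.17388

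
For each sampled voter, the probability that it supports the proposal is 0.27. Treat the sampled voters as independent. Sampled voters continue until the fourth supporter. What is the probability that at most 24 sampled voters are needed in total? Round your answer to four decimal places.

0.9213

Finishing within 24 sampled voters ⇔ at least 4 successes in the first 24. With X ~ Binomial(24, 0.27), P(Y ≤ 24) = 1 − P(X ≤ 3).
  k=0: C(24,0)·0.27^0·0.73^24 = 0.000525
  k=1: C(24,1)·0.27^1·0.73^23 = 0.004656
  k=2: C(24,2)·0.27^2·0.73^22 = 0.019803
  k=3: C(24,3)·0.27^3·0.73^21 = 0.053713
1 − 0.078697 = 0.921303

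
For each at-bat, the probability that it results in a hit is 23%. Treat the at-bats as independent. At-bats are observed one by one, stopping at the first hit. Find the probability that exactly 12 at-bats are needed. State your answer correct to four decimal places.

Geometric (trials to first success), p = 0.23.
P(Y = 12) = (1−p)^11 · p = 0.056415 · 0.23 = 0.012976

0.0130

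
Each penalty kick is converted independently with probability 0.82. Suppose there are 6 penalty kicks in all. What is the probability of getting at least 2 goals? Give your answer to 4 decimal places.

0.9990

X ~ Binomial(6, 0.82); P(X ≥ 2) = Σ C(6,k) p^k (1−p)^(6−k) over k:
  k=2: C(6,2)·0.82^2·0.18^4 = 0.010588
  k=3: C(6,3)·0.82^3·0.18^3 = 0.064312
  k=4: C(6,4)·0.82^4·0.18^2 = 0.219731
  k=5: C(6,5)·0.82^5·0.18^1 = 0.400399
  k=6: C(6,6)·0.82^6·0.18^0 = 0.304007
Total = 0.999036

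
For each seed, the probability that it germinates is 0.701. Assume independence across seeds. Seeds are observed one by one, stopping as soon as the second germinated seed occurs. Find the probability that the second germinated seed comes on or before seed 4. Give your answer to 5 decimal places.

Finishing within 4 seeds ⇔ at least 2 successes in the first 4. With X ~ Binomial(4, 0.701), P(Y ≤ 4) = 1 − P(X ≤ 1).
  k=0: C(4,0)·0.701^0·0.299^4 = 0.0079925
  k=1: C(4,1)·0.701^1·0.299^3 = 0.0749534
1 − 0.0829460 = 0.9170540

0.91705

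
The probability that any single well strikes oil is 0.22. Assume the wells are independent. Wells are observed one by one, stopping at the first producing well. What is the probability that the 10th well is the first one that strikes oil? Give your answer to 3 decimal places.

0.024

Geometric (trials to first success), p = 0.22.
P(Y = 10) = (1−p)^9 · p = 0.10687 · 0.22 = 0.02351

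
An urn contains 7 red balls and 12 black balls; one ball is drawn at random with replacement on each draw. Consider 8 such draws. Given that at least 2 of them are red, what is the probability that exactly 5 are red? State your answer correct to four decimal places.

0.1118

X ~ Binomial(8, 0.368421). Want P(X=5 | X≥2) = P(X=5) / P(X≥2).
P(X=5) = C(8,5)·0.368421^5·0.631579^3 = 0.095762
P(X≥2) = 1 − 0.025318 − 0.118148 = 0.856534
Ratio = 0.095762 / 0.856534 = 0.111802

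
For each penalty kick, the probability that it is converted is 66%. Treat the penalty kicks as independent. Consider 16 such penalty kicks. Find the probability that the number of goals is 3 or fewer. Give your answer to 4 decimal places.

X ~ Binomial(16, 0.66); P(X ≤ 3) = Σ C(16,k) p^k (1−p)^(16−k) over k:
  k=0: C(16,0)·0.66^0·0.34^16 = 0.000000
  k=1: C(16,1)·0.66^1·0.34^15 = 0.000001
  k=2: C(16,2)·0.66^2·0.34^14 = 0.000014
  k=3: C(16,3)·0.66^3·0.34^13 = 0.000131
Total = 0.000146

0.0001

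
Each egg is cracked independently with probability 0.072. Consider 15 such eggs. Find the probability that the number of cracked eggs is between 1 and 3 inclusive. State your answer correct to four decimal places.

0.6547

X ~ Binomial(15, 0.072); P(1 ≤ X ≤ 3) = Σ C(15,k) p^k (1−p)^(15−k) over k:
  k=1: C(15,1)·0.072^1·0.928^14 = 0.379398
  k=2: C(15,2)·0.072^2·0.928^13 = 0.206053
  k=3: C(15,3)·0.072^3·0.928^12 = 0.069276
Total = 0.654727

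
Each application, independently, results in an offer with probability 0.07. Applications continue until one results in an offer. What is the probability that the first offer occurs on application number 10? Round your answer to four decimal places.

0.0364

Geometric (trials to first success), p = 0.07.
P(Y = 10) = (1−p)^9 · p = 0.52041 · 0.07 = 0.036429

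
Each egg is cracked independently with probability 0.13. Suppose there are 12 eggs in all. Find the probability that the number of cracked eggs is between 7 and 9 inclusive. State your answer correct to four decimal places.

0.0003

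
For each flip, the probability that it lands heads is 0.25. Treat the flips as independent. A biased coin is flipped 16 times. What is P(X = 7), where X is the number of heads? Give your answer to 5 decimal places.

0.05243

X ~ Binomial(n=16, p=0.25).
P(X=7) = C(16,7) · p^7 · (1−p)^9
= 11440 · 6.1035e-05 · 0.075085 = 0.0524273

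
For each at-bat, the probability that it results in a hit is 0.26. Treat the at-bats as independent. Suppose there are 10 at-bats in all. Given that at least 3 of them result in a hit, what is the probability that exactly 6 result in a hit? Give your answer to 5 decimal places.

0.03858

X ~ Binomial(10, 0.26). Want P(X=6 | X≥3) = P(X=6) / P(X≥3).
P(X=6) = C(10,6)·0.26^6·0.74^4 = 0.0194530
P(X≥3) = 1 − 0.0492399 − 0.1730051 − 0.2735350 = 0.5042200
Ratio = 0.0194530 / 0.5042200 = 0.0385804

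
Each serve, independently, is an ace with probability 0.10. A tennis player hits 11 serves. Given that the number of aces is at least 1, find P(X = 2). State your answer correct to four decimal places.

X ~ Binomial(11, 0.10). Want P(X=2 | X≥1) = P(X=2) / P(X≥1).
P(X=2) = C(11,2)·0.10^2·0.90^9 = 0.213081
P(X≥1) = 1 − 0.313811 = 0.686189
Ratio = 0.213081 / 0.686189 = 0.310528

0.3105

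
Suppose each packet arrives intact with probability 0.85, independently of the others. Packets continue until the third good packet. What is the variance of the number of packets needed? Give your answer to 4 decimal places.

Y = total packets until the third success; negative binomial with r=3, p=0.85.
Var(Y) = r(1−p)/p² = 3·0.15 / 0.85² = 0.622837

0.6228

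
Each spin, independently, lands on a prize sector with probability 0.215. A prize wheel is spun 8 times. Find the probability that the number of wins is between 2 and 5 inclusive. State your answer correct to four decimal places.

0.5380

X ~ Binomial(8, 0.215); P(2 ≤ X ≤ 5) = Σ C(8,k) p^k (1−p)^(8−k) over k:
  k=2: C(8,2)·0.215^2·0.785^6 = 0.302868
  k=3: C(8,3)·0.215^3·0.785^5 = 0.165902
  k=4: C(8,4)·0.215^4·0.785^4 = 0.056798
  k=5: C(8,5)·0.215^5·0.785^3 = 0.012445
Total = 0.538012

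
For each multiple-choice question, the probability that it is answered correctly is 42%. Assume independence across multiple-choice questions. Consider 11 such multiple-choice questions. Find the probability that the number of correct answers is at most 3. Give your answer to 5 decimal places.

0.25102

X ~ Binomial(11, 0.42); P(X ≤ 3) = Σ C(11,k) p^k (1−p)^(11−k) over k:
  k=0: C(11,0)·0.42^0·0.58^11 = 0.0024987
  k=1: C(11,1)·0.42^1·0.58^10 = 0.0199032
  k=2: C(11,2)·0.42^2·0.58^9 = 0.0720631
  k=3: C(11,3)·0.42^3·0.58^8 = 0.1565510
Total = 0.2510159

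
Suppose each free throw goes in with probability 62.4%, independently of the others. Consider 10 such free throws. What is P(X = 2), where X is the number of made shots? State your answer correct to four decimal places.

0.0070

X ~ Binomial(n=10, p=0.624).
P(X=2) = C(10,2) · p^2 · (1−p)^8
= 45 · 0.38938 · 0.00039949 = 0.007000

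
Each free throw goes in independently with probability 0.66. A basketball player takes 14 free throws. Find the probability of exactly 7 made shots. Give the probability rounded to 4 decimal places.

0.0983

X ~ Binomial(n=14, p=0.66).
P(X=7) = C(14,7) · p^7 · (1−p)^7
= 3432 · 0.054552 · 0.00052523 = 0.098335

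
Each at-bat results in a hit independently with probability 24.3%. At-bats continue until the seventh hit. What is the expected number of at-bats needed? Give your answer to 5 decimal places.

28.80658

Y = total at-bats until the seventh success; negative binomial with r=7, p=0.243.
E[Y] = r / p = 7 / 0.243 = 28.8065844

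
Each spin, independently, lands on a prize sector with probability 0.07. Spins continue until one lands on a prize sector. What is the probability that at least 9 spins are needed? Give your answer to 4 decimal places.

0.5596

Y = number of spins to the first success; geometric, p = 0.07.
P(Y > 8) = P(first 8 all fail) = (1−p)^8 = 0.559582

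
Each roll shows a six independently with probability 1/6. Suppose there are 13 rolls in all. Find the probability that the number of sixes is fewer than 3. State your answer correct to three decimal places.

0.628

X ~ Binomial(13, 0.166667); P(X ≤ 2) = Σ C(13,k) p^k (1−p)^(13−k) over k:
  k=0: C(13,0)·0.166667^0·0.833333^13 = 0.09346
  k=1: C(13,1)·0.166667^1·0.833333^12 = 0.24301
  k=2: C(13,2)·0.166667^2·0.833333^11 = 0.29161
Total = 0.62808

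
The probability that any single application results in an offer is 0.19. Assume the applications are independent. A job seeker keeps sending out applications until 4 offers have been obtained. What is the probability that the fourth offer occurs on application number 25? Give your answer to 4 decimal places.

0.0316

Y = trial on which the fourth success occurs; negative binomial, r=4, p=0.19.
P(Y=25) = C(24,3) · p^4 · (1−p)^21
= 2024 · 0.0013032 · 0.011973 = 0.031580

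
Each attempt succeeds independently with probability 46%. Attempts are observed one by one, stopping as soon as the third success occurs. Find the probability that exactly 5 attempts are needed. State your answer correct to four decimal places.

0.1703

Y = trial on which the third success occurs; negative binomial, r=3, p=0.46.
P(Y=5) = C(4,2) · p^3 · (1−p)^2
= 6 · 0.097336 · 0.2916 = 0.170299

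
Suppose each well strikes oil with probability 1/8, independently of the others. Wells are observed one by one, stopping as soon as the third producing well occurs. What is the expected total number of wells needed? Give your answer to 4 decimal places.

24.0000

Y = total wells until the third success; negative binomial with r=3, p=0.125.
E[Y] = r / p = 3 / 0.125 = 24.000000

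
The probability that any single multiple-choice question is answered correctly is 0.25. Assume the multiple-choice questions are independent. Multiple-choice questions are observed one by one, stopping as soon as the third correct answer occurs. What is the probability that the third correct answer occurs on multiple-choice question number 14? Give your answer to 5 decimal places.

0.05147

Y = trial on which the third success occurs; negative binomial, r=3, p=0.25.
P(Y=14) = C(13,2) · p^3 · (1−p)^11
= 78 · 0.015625 · 0.042235 = 0.0514741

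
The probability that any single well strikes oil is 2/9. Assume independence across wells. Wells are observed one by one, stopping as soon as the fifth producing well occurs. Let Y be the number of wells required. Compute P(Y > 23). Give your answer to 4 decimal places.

0.3969

Needing more than 23 wells ⇔ fewer than 5 successes in the first 23. With X ~ Binomial(23, 0.222222), P(Y > 23) = P(X ≤ 4).
  k=0: C(23,0)·0.222222^0·0.777778^23 = 0.003088
  k=1: C(23,1)·0.222222^1·0.777778^22 = 0.020293
  k=2: C(23,2)·0.222222^2·0.777778^21 = 0.063777
  k=3: C(23,3)·0.222222^3·0.777778^20 = 0.127553
  k=4: C(23,4)·0.222222^4·0.777778^19 = 0.182219
P(X ≤ 4) = 0.396929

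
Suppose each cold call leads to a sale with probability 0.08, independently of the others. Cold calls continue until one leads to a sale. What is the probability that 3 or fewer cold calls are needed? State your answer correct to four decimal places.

0.2213

Y = number of cold calls to the first success; geometric, p = 0.08.
P(Y ≤ 3) = 1 − (1−p)^3 = 1 − 0.778688 = 0.221312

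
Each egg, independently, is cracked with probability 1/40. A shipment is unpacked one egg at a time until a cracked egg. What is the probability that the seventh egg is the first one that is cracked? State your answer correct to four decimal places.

Geometric (trials to first success), p = 0.025.
P(Y = 7) = (1−p)^6 · p = 0.85907 · 0.025 = 0.021477

0.0215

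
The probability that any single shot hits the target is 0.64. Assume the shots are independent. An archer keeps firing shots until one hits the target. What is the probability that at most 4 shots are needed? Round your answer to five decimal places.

0.98320

Y = number of shots to the first success; geometric, p = 0.64.
P(Y ≤ 4) = 1 − (1−p)^4 = 1 − 0.0167962 = 0.9832038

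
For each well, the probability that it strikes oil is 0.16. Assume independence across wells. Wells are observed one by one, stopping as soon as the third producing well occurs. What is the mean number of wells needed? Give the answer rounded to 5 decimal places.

Y = total wells until the third success; negative binomial with r=3, p=0.16.
E[Y] = r / p = 3 / 0.16 = 18.7500000

18.75000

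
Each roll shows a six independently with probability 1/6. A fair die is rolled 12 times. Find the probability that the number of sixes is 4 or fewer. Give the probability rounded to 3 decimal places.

X ~ Binomial(12, 0.166667); P(X ≤ 4) = Σ C(12,k) p^k (1−p)^(12−k) over k:
  k=0: C(12,0)·0.166667^0·0.833333^12 = 0.11216
  k=1: C(12,1)·0.166667^1·0.833333^11 = 0.26918
  k=2: C(12,2)·0.166667^2·0.833333^10 = 0.29609
  k=3: C(12,3)·0.166667^3·0.833333^9 = 0.19740
  k=4: C(12,4)·0.166667^4·0.833333^8 = 0.08883
Total = 0.96365

0.964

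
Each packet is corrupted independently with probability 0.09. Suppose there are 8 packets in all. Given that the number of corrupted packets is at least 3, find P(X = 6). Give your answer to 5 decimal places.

0.00043

X ~ Binomial(8, 0.09). Want P(X=6 | X≥3) = P(X=6) / P(X≥3).
P(X=6) = C(8,6)·0.09^6·0.91^2 = 0.0000123
P(X≥3) = 1 − 0.4702525 − 0.3720679 − 0.1287927 = 0.0288868
Ratio = 0.0000123 / 0.0288868 = 0.0004266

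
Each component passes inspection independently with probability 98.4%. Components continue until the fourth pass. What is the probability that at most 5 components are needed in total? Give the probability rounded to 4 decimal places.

0.9975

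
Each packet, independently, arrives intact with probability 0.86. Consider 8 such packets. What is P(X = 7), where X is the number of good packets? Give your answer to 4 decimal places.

0.3897

X ~ Binomial(n=8, p=0.86).
P(X=7) = C(8,7) · p^7 · (1−p)^1
= 8 · 0.34793 · 0.14 = 0.389679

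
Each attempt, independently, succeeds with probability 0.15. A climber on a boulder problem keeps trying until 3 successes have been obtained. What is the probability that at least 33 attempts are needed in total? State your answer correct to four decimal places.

0.1218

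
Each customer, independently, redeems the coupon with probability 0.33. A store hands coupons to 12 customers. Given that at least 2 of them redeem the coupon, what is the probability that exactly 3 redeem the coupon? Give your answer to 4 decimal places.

X ~ Binomial(12, 0.33). Want P(X=3 | X≥2) = P(X=3) / P(X≥2).
P(X=3) = C(12,3)·0.33^3·0.67^9 = 0.215099
P(X≥2) = 1 − 0.008183 − 0.048364 = 0.943454
Ratio = 0.215099 / 0.943454 = 0.227991

0.2280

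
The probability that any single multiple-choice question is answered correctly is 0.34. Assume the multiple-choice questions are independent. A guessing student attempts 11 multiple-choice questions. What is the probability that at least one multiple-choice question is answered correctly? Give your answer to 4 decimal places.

0.9896

P(at least one) = 1 − P(none) = 1 − (1 − 0.34)^11
= 1 − 0.010351 = 0.989649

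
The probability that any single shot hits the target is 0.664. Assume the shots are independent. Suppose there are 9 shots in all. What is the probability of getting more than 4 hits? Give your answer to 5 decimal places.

0.85102

X ~ Binomial(9, 0.664); P(X ≥ 5) = Σ C(9,k) p^k (1−p)^(9−k) over k:
  k=5: C(9,5)·0.664^5·0.336^4 = 0.2072851
  k=6: C(9,6)·0.664^6·0.336^3 = 0.2730899
  k=7: C(9,7)·0.664^7·0.336^2 = 0.2312904
  k=8: C(9,8)·0.664^8·0.336^1 = 0.1142685
  k=9: C(9,9)·0.664^9·0.336^0 = 0.0250907
Total = 0.8510245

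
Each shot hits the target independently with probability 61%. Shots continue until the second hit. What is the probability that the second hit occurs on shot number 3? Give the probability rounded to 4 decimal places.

Y = trial on which the second success occurs; negative binomial, r=2, p=0.61.
P(Y=3) = C(2,1) · p^2 · (1−p)^1
= 2 · 0.3721 · 0.39 = 0.290238

0.2902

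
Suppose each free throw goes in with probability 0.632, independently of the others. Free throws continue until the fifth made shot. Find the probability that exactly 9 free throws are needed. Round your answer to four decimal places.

Y = trial on which the fifth success occurs; negative binomial, r=5, p=0.632.
P(Y=9) = C(8,4) · p^5 · (1−p)^4
= 70 · 0.10083 · 0.01834 = 0.129442

0.1294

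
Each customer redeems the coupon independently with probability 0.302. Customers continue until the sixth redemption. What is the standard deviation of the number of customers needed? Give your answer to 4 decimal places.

Y = total customers until the sixth success; negative binomial with r=6, p=0.302.
SD(Y) = √[r(1−p)/p²] = √(45.919039) = 6.776359

6.7764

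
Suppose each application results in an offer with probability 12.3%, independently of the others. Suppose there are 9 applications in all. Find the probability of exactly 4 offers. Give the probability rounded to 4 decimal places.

0.0150

X ~ Binomial(n=9, p=0.123).
P(X=4) = C(9,4) · p^4 · (1−p)^5
= 126 · 0.00022889 · 0.5188 = 0.014962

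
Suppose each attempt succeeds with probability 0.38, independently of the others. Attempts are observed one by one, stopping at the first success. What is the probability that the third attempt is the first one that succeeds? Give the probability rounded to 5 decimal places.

0.14607

Geometric (trials to first success), p = 0.38.
P(Y = 3) = (1−p)^2 · p = 0.3844 · 0.38 = 0.1460720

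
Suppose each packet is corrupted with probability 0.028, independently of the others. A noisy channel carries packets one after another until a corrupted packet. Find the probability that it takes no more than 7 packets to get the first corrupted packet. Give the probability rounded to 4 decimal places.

Y = number of packets to the first success; geometric, p = 0.028.
P(Y ≤ 7) = 1 − (1−p)^7 = 1 − 0.819717 = 0.180283

0.1803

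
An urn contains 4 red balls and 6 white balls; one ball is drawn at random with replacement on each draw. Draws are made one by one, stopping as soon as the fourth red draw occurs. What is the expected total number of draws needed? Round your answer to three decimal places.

10.000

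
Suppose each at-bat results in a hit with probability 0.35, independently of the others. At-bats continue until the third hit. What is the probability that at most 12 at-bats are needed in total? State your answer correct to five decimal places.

Finishing within 12 at-bats ⇔ at least 3 successes in the first 12. With X ~ Binomial(12, 0.35), P(Y ≤ 12) = 1 − P(X ≤ 2).
  k=0: C(12,0)·0.35^0·0.65^12 = 0.0056880
  k=1: C(12,1)·0.35^1·0.65^11 = 0.0367533
  k=2: C(12,2)·0.35^2·0.65^10 = 0.1088463
1 − 0.1512876 = 0.8487124

0.84871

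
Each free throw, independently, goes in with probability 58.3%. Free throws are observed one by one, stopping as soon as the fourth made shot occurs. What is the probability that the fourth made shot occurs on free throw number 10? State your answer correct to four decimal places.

0.0510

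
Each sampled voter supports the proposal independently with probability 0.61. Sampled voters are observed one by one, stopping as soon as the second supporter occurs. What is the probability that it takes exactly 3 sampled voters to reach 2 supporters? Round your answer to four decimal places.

Y = trial on which the second success occurs; negative binomial, r=2, p=0.61.
P(Y=3) = C(2,1) · p^2 · (1−p)^1
= 2 · 0.3721 · 0.39 = 0.290238

0.2902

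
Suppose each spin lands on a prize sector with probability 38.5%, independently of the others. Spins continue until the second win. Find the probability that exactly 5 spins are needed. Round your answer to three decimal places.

0.138

Y = trial on which the second success occurs; negative binomial, r=2, p=0.385.
P(Y=5) = C(4,1) · p^2 · (1−p)^3
= 4 · 0.14822 · 0.23261 = 0.13791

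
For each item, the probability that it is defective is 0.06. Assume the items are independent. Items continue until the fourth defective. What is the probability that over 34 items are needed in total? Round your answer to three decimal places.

Needing more than 34 items ⇔ fewer than 4 successes in the first 34. With X ~ Binomial(34, 0.06), P(Y > 34) = P(X ≤ 3).
  k=0: C(34,0)·0.06^0·0.94^34 = 0.12200
  k=1: C(34,1)·0.06^1·0.94^33 = 0.26476
  k=2: C(34,2)·0.06^2·0.94^32 = 0.27884
  k=3: C(34,3)·0.06^3·0.94^31 = 0.18985
P(X ≤ 3) = 0.85544

0.855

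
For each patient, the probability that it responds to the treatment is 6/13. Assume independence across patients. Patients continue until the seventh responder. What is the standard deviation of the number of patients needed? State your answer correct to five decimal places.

4.20648

Y = total patients until the seventh success; negative binomial with r=7, p=0.461538.
SD(Y) = √[r(1−p)/p²] = √(17.6944444) = 4.2064765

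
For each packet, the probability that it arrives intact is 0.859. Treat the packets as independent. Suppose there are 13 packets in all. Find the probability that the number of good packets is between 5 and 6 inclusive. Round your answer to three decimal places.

X ~ Binomial(13, 0.859); P(5 ≤ X ≤ 6) = Σ C(13,k) p^k (1−p)^(13−k) over k:
  k=5: C(13,5)·0.859^5·0.141^8 = 0.00009
  k=6: C(13,6)·0.859^6·0.141^7 = 0.00076
Total = 0.00086

0.001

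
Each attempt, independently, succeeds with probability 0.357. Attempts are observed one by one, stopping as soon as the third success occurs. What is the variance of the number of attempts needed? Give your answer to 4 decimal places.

15.1355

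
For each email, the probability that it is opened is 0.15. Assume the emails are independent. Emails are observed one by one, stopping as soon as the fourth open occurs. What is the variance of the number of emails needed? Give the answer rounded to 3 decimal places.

151.111

Y = total emails until the fourth success; negative binomial with r=4, p=0.15.
Var(Y) = r(1−p)/p² = 4·0.85 / 0.15² = 151.11111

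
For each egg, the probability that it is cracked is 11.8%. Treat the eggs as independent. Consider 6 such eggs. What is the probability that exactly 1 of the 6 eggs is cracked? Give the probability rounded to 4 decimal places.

0.3779

X ~ Binomial(n=6, p=0.118).
P(X=1) = C(6,1) · p^1 · (1−p)^5
= 6 · 0.118 · 0.53376 = 0.377899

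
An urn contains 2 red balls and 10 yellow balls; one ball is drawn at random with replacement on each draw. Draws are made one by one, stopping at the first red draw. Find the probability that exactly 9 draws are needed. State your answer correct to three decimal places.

0.039

Geometric (trials to first success), p = 0.166667.
P(Y = 9) = (1−p)^8 · p = 0.23257 · 0.166667 = 0.03876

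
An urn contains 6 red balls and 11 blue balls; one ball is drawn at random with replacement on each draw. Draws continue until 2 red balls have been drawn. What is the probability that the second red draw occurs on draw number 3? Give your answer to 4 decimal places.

0.1612

Y = trial on which the second success occurs; negative binomial, r=2, p=0.352941.
P(Y=3) = C(2,1) · p^2 · (1−p)^1
= 2 · 0.12457 · 0.64706 = 0.161205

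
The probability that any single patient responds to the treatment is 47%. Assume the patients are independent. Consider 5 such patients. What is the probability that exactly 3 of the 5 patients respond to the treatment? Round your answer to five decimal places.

0.29164

X ~ Binomial(n=5, p=0.47).
P(X=3) = C(5,3) · p^3 · (1−p)^2
= 10 · 0.10382 · 0.2809 = 0.2916388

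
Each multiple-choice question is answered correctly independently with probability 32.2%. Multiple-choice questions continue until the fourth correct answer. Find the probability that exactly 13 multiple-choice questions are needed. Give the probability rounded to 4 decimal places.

0.0716

Y = trial on which the fourth success occurs; negative binomial, r=4, p=0.322.
P(Y=13) = C(12,3) · p^4 · (1−p)^9
= 220 · 0.01075 · 0.030274 = 0.071600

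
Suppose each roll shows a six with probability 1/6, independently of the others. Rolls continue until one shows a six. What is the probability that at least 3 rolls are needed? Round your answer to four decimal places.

Y = number of rolls to the first success; geometric, p = 0.166667.
P(Y > 2) = P(first 2 all fail) = (1−p)^2 = 0.694444

0.6944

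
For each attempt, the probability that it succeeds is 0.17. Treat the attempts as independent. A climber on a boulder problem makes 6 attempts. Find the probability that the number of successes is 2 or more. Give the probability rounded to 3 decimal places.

0.271

X ~ Binomial(6, 0.17); P(X ≥ 2) = Σ C(6,k) p^k (1−p)^(6−k) over k:
  k=2: C(6,2)·0.17^2·0.83^4 = 0.20573
  k=3: C(6,3)·0.17^3·0.83^3 = 0.05618
  k=4: C(6,4)·0.17^4·0.83^2 = 0.00863
  k=5: C(6,5)·0.17^5·0.83^1 = 0.00071
  k=6: C(6,6)·0.17^6·0.83^0 = 0.00002
Total = 0.27128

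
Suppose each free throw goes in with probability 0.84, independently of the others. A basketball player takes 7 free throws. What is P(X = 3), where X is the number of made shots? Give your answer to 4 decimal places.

X ~ Binomial(n=7, p=0.84).
P(X=3) = C(7,3) · p^3 · (1−p)^4
= 35 · 0.5927 · 0.00065536 = 0.013595

0.0136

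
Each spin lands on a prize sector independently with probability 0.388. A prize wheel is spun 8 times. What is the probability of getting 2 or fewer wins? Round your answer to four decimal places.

X ~ Binomial(8, 0.388); P(X ≤ 2) = Σ C(8,k) p^k (1−p)^(8−k) over k:
  k=0: C(8,0)·0.388^0·0.612^8 = 0.019679
  k=1: C(8,1)·0.388^1·0.612^7 = 0.099812
  k=2: C(8,2)·0.388^2·0.612^6 = 0.221478
Total = 0.340969

0.3410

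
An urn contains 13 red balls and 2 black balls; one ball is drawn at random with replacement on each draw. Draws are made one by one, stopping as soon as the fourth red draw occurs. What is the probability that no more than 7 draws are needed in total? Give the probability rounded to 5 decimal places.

0.99210

Finishing within 7 draws ⇔ at least 4 successes in the first 7. With X ~ Binomial(7, 0.866667), P(Y ≤ 7) = 1 − P(X ≤ 3).
  k=0: C(7,0)·0.866667^0·0.133333^7 = 0.0000007
  k=1: C(7,1)·0.866667^1·0.133333^6 = 0.0000341
  k=2: C(7,2)·0.866667^2·0.133333^5 = 0.0006647
  k=3: C(7,3)·0.866667^3·0.133333^4 = 0.0072008
1 − 0.0079003 = 0.9920997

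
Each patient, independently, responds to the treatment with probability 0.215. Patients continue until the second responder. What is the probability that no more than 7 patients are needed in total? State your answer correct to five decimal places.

Finishing within 7 patients ⇔ at least 2 successes in the first 7. With X ~ Binomial(7, 0.215), P(Y ≤ 7) = 1 − P(X ≤ 1).
  k=0: C(7,0)·0.215^0·0.785^7 = 0.1836909
  k=1: C(7,1)·0.215^1·0.785^6 = 0.3521717
1 − 0.5358626 = 0.4641374

0.46414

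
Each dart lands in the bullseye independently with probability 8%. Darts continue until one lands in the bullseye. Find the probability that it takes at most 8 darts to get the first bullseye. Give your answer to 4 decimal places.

0.4868

Y = number of darts to the first success; geometric, p = 0.08.
P(Y ≤ 8) = 1 − (1−p)^8 = 1 − 0.513219 = 0.486781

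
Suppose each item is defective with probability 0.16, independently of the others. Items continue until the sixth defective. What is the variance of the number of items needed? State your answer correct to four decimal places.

196.8750

Y = total items until the sixth success; negative binomial with r=6, p=0.16.
Var(Y) = r(1−p)/p² = 6·0.84 / 0.16² = 196.875000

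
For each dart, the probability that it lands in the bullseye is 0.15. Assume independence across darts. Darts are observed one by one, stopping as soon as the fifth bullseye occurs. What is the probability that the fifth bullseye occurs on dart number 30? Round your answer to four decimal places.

0.0310

Y = trial on which the fifth success occurs; negative binomial, r=5, p=0.15.
P(Y=30) = C(29,4) · p^5 · (1−p)^25
= 23751 · 7.5937e-05 · 0.017198 = 0.031018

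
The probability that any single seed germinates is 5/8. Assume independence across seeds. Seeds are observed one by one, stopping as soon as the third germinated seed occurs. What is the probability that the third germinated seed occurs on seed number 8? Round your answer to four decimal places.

Y = trial on which the third success occurs; negative binomial, r=3, p=0.625.
P(Y=8) = C(7,2) · p^3 · (1−p)^5
= 21 · 0.24414 · 0.0074158 = 0.038020

0.0380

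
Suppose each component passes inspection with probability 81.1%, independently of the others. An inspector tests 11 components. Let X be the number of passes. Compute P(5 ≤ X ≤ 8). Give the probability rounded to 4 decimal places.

0.3447

X ~ Binomial(11, 0.811); P(5 ≤ X ≤ 8) = Σ C(11,k) p^k (1−p)^(11−k) over k:
  k=5: C(11,5)·0.811^5·0.189^6 = 0.007388
  k=6: C(11,6)·0.811^6·0.189^5 = 0.031701
  k=7: C(11,7)·0.811^7·0.189^4 = 0.097164
  k=8: C(11,8)·0.811^8·0.189^3 = 0.208466
Total = 0.344720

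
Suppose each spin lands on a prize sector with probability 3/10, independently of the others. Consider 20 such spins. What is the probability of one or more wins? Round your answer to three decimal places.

0.999

P(at least one) = 1 − P(none) = 1 − (1 − 0.30)^20
= 1 − 0.00080 = 0.99920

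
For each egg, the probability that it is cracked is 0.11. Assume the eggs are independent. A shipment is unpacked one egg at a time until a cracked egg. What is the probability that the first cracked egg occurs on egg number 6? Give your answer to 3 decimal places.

Geometric (trials to first success), p = 0.11.
P(Y = 6) = (1−p)^5 · p = 0.55841 · 0.11 = 0.06142

0.061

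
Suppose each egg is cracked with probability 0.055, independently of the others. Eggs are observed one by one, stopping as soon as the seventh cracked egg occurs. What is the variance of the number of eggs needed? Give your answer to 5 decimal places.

2186.77686

Y = total eggs until the seventh success; negative binomial with r=7, p=0.055.
Var(Y) = r(1−p)/p² = 7·0.945 / 0.055² = 2186.7768595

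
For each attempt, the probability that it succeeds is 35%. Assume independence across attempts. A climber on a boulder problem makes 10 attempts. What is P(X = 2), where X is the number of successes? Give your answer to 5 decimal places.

0.17565

X ~ Binomial(n=10, p=0.35).
P(X=2) = C(10,2) · p^2 · (1−p)^8
= 45 · 0.1225 · 0.031864 = 0.1756530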